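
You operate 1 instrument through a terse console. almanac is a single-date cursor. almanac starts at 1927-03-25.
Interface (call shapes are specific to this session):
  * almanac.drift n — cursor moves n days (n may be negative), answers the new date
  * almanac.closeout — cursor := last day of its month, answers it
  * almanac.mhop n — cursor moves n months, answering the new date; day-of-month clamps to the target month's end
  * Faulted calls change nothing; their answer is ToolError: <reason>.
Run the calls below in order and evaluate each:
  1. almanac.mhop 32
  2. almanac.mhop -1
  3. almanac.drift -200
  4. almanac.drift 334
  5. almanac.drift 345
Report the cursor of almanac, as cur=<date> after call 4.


·→ mhop(n→32)
·← 1929-11-25
·→ mhop(n→-1)
·← 1929-10-25
·→ drift(n→-200)
·← 1929-04-08
·→ drift(n→334)
·← 1930-03-08
·→ drift(n→345)
·← 1931-02-16

Answer: cur=1930-03-08


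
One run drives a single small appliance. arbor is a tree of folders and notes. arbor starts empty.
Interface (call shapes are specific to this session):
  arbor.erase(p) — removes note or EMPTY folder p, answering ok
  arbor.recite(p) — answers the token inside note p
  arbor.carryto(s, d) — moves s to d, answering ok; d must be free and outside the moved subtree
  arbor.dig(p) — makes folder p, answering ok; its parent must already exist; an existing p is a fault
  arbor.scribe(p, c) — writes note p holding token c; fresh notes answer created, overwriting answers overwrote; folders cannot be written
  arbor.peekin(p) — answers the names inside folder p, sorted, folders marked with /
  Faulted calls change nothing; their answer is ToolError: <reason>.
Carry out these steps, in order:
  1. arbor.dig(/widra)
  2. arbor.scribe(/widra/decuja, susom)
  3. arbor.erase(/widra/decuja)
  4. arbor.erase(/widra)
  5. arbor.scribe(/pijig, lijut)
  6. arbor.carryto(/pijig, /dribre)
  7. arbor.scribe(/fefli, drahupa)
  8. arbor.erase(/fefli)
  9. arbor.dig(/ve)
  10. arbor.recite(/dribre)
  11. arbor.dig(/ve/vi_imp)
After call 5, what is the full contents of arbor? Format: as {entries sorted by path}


-> dig(p: /widra)
<- ok
-> scribe(p: /widra/decuja, c: susom)
<- created
-> erase(p: /widra/decuja)
<- ok
-> erase(p: /widra)
<- ok
-> scribe(p: /pijig, c: lijut)
<- created
-> carryto(s: /pijig, d: /dribre)
<- ok
-> scribe(p: /fefli, c: drahupa)
<- created
-> erase(p: /fefli)
<- ok
-> dig(p: /ve)
<- ok
-> recite(p: /dribre)
<- lijut
-> dig(p: /ve/vi_imp)
<- ok

Answer: {pijig=lijut}


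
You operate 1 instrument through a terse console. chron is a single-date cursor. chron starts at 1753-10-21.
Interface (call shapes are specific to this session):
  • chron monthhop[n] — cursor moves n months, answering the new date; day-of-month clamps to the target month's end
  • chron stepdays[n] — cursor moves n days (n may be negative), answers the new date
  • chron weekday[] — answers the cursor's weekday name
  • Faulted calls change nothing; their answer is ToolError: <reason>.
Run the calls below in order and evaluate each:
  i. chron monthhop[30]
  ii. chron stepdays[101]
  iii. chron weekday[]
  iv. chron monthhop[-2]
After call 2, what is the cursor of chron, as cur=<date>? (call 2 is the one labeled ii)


→ chron monthhop(30)
← 1756-04-21
→ chron stepdays(101)
← 1756-07-31
→ chron weekday()
← Saturday
→ chron monthhop(-2)
← 1756-05-31

Answer: cur=1756-07-31


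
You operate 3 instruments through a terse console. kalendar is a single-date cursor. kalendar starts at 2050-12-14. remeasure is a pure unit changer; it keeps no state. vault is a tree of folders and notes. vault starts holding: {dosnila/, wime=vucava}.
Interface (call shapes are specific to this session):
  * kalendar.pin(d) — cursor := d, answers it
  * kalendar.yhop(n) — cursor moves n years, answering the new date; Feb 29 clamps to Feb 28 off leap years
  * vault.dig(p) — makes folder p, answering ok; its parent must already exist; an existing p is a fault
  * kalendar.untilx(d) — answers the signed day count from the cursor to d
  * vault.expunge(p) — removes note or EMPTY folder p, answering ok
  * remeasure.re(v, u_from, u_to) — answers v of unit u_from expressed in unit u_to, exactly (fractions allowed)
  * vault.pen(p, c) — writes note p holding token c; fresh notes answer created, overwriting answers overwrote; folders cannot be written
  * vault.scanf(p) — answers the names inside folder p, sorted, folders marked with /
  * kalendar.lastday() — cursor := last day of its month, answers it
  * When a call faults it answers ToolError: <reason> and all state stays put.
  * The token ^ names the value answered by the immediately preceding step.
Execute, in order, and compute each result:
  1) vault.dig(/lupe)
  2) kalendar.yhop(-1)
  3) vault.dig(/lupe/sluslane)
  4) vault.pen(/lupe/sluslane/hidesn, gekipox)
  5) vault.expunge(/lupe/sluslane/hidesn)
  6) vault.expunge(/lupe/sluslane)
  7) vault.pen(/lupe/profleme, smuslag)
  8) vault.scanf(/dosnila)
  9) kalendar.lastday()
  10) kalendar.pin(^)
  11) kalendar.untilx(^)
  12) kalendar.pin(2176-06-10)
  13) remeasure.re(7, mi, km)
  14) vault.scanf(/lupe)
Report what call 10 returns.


Answer: 2049-12-31

Derivation:
$ vault.dig p=/lupe
:: ok
$ kalendar.yhop n=-1
:: 2049-12-14
$ vault.dig p=/lupe/sluslane
:: ok
$ vault.pen p=/lupe/sluslane/hidesn c=gekipox
:: created
$ vault.expunge p=/lupe/sluslane/hidesn
:: ok
$ vault.expunge p=/lupe/sluslane
:: ok
$ vault.pen p=/lupe/profleme c=smuslag
:: created
$ vault.scanf p=/dosnila
:: []
$ kalendar.lastday
:: 2049-12-31
$ kalendar.pin d=^
:: 2049-12-31
$ kalendar.untilx d=^
:: 0
$ kalendar.pin d=2176-06-10
:: 2176-06-10
$ remeasure.re v=7 u_from=mi u_to=km
:: 176022/15625
$ vault.scanf p=/lupe
:: [profleme]


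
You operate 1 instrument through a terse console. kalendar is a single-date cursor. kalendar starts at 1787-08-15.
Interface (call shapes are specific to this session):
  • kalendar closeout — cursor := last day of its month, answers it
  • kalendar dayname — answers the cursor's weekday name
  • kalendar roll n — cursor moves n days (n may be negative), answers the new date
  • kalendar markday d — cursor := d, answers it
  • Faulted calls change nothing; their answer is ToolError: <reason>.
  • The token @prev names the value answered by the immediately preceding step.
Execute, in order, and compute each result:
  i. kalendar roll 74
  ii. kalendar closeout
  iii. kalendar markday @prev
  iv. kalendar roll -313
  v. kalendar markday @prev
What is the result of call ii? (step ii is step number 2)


>>> kalendar roll n: 74
= 1787-10-28
>>> kalendar closeout
= 1787-10-31
>>> kalendar markday d: @prev
= 1787-10-31
>>> kalendar roll n: -313
= 1786-12-22
>>> kalendar markday d: @prev
= 1786-12-22

Answer: 1787-10-31


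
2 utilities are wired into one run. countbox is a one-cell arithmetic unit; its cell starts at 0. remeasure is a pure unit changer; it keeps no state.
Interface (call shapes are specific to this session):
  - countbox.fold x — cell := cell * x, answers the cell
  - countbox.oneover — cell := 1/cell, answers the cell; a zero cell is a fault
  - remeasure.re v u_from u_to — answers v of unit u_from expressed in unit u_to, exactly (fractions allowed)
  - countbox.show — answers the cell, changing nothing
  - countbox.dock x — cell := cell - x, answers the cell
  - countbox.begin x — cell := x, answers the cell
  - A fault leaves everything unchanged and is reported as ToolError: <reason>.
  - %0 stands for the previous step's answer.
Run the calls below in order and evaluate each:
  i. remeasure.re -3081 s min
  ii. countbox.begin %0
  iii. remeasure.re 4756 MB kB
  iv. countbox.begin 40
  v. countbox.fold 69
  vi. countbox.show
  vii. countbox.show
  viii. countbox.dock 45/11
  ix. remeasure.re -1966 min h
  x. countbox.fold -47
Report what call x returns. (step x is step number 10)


Answer: -1424805/11

Derivation:
! remeasure.re(v=-3081, u_from=s, u_to=min) => -1027/20
! countbox.begin(x=%0) => -1027/20
! remeasure.re(v=4756, u_from=MB, u_to=kB) => 4756000
! countbox.begin(x=40) => 40
! countbox.fold(x=69) => 2760
! countbox.show() => 2760
! countbox.show() => 2760
! countbox.dock(x=45/11) => 30315/11
! remeasure.re(v=-1966, u_from=min, u_to=h) => -983/30
! countbox.fold(x=-47) => -1424805/11


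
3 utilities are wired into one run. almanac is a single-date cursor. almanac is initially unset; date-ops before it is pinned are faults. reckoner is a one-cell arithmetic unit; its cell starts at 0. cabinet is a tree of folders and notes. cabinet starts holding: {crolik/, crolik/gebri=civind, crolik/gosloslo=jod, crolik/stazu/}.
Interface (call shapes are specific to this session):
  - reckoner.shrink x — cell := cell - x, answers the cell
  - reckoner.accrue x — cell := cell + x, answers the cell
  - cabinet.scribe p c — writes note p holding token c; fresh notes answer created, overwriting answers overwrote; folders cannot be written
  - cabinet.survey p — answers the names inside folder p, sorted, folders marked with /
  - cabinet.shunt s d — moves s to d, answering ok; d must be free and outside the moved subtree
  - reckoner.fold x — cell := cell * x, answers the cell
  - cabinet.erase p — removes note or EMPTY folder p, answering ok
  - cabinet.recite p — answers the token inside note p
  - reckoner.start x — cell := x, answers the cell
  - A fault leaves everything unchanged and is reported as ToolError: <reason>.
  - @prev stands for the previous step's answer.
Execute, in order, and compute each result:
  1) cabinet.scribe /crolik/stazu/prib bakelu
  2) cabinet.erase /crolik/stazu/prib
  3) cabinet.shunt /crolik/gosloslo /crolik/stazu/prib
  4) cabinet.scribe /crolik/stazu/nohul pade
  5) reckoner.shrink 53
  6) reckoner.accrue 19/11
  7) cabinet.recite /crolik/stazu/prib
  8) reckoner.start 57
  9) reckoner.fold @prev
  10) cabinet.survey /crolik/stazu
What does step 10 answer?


Using cabinet.scribe on p: /crolik/stazu/prib, c: bakelu, which returns created.
I use cabinet.erase on p: /crolik/stazu/prib, yielding ok.
Using cabinet.shunt on s: /crolik/gosloslo, d: /crolik/stazu/prib, giving ok.
Using cabinet.scribe on p: /crolik/stazu/nohul, c: pade, — result: created.
I try reckoner.shrink on x: 53, which returns -53.
Using reckoner.accrue on x: 19/11, → -564/11.
Calling cabinet.recite on p: /crolik/stazu/prib: jod.
Then reckoner.start on x: 57, and see 57.
Invoking reckoner.fold on x: @prev, and observe 3249.
Calling cabinet.survey on p: /crolik/stazu, and get [nohul, prib].

Answer: [nohul, prib]


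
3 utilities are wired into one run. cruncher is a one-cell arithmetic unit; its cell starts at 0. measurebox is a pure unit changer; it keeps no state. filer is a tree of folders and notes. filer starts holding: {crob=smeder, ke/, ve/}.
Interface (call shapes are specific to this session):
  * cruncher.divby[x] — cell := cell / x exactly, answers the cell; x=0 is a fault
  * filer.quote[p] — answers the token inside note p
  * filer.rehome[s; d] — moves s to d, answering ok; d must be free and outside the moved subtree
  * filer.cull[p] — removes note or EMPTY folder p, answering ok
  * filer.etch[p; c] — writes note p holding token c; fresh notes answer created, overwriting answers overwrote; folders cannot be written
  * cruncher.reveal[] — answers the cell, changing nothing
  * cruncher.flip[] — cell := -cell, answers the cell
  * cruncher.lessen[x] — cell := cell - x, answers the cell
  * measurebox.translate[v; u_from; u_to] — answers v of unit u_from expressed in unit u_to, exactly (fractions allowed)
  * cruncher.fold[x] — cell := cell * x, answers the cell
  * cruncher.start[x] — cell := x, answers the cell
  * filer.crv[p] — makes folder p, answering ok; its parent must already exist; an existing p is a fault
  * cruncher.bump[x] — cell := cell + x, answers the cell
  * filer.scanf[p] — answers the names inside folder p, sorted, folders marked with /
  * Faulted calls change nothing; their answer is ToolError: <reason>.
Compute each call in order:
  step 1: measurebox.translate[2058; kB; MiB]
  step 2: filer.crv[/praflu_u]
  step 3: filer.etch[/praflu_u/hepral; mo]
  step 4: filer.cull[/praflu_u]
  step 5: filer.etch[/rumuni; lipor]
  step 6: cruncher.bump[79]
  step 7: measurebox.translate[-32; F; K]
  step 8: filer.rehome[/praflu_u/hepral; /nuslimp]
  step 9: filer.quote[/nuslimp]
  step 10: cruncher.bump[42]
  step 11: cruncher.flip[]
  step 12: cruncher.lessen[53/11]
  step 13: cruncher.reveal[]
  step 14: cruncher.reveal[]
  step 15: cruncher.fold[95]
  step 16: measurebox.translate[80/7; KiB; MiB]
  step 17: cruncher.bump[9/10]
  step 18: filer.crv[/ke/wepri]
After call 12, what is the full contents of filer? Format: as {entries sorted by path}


Answer: {crob=smeder, ke/, nuslimp=mo, praflu_u/, rumuni=lipor, ve/}

Derivation:
# translate(v='2058', u_from='kB', u_to='MiB') ~> 128625/65536
# crv(p='/praflu_u') ~> ok
# etch(p='/praflu_u/hepral', c='mo') ~> created
# cull(p='/praflu_u') ~> ToolError: not empty
# etch(p='/rumuni', c='lipor') ~> created
# bump(x='79') ~> 79
# translate(v='-32', u_from='F', u_to='K') ~> 42767/180
# rehome(s='/praflu_u/hepral', d='/nuslimp') ~> ok
# quote(p='/nuslimp') ~> mo
# bump(x='42') ~> 121
# flip() ~> -121
# lessen(x='53/11') ~> -1384/11
# reveal() ~> -1384/11
# reveal() ~> -1384/11
# fold(x='95') ~> -131480/11
# translate(v='80/7', u_from='KiB', u_to='MiB') ~> 5/448
# bump(x='9/10') ~> -1314701/110
# crv(p='/ke/wepri') ~> ok


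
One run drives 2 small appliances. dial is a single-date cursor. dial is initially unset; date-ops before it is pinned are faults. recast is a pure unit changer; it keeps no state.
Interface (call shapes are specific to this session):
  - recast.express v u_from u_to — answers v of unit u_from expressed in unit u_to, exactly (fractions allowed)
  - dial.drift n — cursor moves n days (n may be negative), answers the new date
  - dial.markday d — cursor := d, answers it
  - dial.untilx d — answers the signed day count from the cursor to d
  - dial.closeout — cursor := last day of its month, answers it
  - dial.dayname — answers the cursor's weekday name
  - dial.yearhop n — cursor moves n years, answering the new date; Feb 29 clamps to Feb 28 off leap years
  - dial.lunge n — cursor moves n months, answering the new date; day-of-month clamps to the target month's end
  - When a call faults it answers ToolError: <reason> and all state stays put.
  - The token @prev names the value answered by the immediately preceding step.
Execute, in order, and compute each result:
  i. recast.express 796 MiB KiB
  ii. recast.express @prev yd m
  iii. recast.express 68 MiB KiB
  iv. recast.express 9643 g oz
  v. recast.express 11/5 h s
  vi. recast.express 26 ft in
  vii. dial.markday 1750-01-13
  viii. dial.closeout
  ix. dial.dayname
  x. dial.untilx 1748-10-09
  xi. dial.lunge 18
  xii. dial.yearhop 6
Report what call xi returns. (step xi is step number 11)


% recast.express v=796 u_from=MiB u_to=KiB
[out] 815104
% recast.express v=@prev u_from=yd u_to=m
[out] 465831936/625
% recast.express v=68 u_from=MiB u_to=KiB
[out] 69632
% recast.express v=9643 u_from=g u_to=oz
[out] 15428800000/45359237
% recast.express v=11/5 u_from=h u_to=s
[out] 7920
% recast.express v=26 u_from=ft u_to=in
[out] 312
% dial.markday d=1750-01-13
[out] 1750-01-13
% dial.closeout
[out] 1750-01-31
% dial.dayname
[out] Saturday
% dial.untilx d=1748-10-09
[out] -479
% dial.lunge n=18
[out] 1751-07-31
% dial.yearhop n=6
[out] 1757-07-31

Answer: 1751-07-31


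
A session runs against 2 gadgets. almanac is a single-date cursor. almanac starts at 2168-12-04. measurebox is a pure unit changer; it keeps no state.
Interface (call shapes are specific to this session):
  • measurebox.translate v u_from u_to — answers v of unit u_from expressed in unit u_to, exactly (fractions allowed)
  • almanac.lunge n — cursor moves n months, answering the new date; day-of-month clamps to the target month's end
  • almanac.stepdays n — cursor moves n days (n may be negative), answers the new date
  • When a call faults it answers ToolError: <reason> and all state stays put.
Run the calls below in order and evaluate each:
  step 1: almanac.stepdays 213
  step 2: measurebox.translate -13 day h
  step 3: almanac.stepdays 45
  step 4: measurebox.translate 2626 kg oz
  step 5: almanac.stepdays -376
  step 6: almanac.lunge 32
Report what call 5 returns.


# 1. almanac.stepdays(n: 213) == 2169-07-05
# 2. measurebox.translate(v: -13, u_from: day, u_to: h) == -312
# 3. almanac.stepdays(n: 45) == 2169-08-19
# 4. measurebox.translate(v: 2626, u_from: kg, u_to: oz) == 4201600000000/45359237
# 5. almanac.stepdays(n: -376) == 2168-08-08
# 6. almanac.lunge(n: 32) == 2171-04-08

Answer: 2168-08-08


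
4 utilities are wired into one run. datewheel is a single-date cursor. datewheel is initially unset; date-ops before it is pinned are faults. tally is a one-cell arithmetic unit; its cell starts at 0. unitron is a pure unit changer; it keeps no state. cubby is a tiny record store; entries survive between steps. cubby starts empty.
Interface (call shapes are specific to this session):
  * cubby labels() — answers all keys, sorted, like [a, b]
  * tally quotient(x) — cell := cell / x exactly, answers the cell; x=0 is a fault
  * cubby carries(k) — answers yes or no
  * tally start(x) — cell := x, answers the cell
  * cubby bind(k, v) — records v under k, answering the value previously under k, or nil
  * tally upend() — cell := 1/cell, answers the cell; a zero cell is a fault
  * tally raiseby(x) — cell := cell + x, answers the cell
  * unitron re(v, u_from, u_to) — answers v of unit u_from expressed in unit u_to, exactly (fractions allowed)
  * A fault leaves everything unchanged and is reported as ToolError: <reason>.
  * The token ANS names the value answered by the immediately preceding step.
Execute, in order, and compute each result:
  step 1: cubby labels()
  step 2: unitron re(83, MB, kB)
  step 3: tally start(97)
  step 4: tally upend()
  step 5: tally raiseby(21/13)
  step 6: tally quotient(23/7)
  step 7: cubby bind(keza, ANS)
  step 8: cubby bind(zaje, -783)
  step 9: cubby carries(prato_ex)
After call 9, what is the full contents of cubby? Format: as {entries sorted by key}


Do: cubby labels[]
See: []
Do: unitron re[v='83'; u_from='MB'; u_to='kB']
See: 83000
Do: tally start[x='97']
See: 97
Do: tally upend[]
See: 1/97
Do: tally raiseby[x='21/13']
See: 2050/1261
Do: tally quotient[x='23/7']
See: 14350/29003
Do: cubby bind[k='keza'; v='ANS']
See: nil
Do: cubby bind[k='zaje'; v='-783']
See: nil
Do: cubby carries[k='prato_ex']
See: no

Answer: {keza=14350/29003, zaje=-783}


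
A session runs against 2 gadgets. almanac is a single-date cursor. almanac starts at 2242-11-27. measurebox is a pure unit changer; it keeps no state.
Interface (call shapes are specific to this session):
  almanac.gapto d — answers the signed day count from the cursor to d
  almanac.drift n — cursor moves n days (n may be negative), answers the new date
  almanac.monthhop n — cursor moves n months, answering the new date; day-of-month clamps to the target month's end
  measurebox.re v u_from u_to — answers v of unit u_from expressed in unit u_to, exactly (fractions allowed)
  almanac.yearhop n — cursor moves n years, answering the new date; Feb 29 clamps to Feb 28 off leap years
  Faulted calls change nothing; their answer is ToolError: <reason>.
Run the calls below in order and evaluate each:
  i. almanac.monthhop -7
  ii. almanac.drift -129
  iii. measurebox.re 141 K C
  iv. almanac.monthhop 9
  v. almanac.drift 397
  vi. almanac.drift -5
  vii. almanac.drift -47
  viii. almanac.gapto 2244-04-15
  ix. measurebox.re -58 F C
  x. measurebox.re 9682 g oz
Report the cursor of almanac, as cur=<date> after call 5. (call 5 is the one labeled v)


Do: almanac.monthhop[n='-7']
See: 2242-04-27
Do: almanac.drift[n='-129']
See: 2241-12-19
Do: measurebox.re[v='141'; u_from='K'; u_to='C']
See: -2643/20
Do: almanac.monthhop[n='9']
See: 2242-09-19
Do: almanac.drift[n='397']
See: 2243-10-21
Do: almanac.drift[n='-5']
See: 2243-10-16
Do: almanac.drift[n='-47']
See: 2243-08-30
Do: almanac.gapto[d='2244-04-15']
See: 229
Do: measurebox.re[v='-58'; u_from='F'; u_to='C']
See: -50
Do: measurebox.re[v='9682'; u_from='g'; u_to='oz']
See: 15491200000/45359237

Answer: cur=2243-10-21


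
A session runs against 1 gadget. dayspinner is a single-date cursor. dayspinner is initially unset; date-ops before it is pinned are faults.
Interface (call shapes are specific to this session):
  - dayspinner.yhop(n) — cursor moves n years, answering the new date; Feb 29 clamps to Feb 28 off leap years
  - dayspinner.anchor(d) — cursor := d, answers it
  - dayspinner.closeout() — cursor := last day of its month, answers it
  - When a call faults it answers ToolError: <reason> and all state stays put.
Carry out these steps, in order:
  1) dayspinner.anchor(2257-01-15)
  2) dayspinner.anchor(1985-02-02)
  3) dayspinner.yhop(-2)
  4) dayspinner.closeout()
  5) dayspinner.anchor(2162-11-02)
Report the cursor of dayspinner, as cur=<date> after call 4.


·→ dayspinner.anchor(2257-01-15)
·← 2257-01-15
·→ dayspinner.anchor(1985-02-02)
·← 1985-02-02
·→ dayspinner.yhop(-2)
·← 1983-02-02
·→ dayspinner.closeout()
·← 1983-02-28
·→ dayspinner.anchor(2162-11-02)
·← 2162-11-02

Answer: cur=1983-02-28


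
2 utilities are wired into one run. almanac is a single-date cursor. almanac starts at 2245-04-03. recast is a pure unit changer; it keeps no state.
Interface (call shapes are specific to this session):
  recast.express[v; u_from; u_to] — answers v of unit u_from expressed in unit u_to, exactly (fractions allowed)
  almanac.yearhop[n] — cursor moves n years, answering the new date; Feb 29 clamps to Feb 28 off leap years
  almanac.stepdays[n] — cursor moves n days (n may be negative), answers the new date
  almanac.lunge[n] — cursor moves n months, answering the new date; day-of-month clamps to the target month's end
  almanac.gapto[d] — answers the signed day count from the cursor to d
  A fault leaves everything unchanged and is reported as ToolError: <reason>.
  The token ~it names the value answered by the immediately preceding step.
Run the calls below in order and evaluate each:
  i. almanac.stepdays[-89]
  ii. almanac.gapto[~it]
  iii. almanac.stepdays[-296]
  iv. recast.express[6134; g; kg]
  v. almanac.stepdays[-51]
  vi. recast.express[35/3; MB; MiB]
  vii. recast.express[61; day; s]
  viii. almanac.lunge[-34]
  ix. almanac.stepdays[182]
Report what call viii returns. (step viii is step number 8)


~$ almanac.stepdays n=-89
:: 2245-01-04
~$ almanac.gapto d=~it
:: 0
~$ almanac.stepdays n=-296
:: 2244-03-14
~$ recast.express v=6134 u_from=g u_to=kg
:: 3067/500
~$ almanac.stepdays n=-51
:: 2244-01-23
~$ recast.express v=35/3 u_from=MB u_to=MiB
:: 546875/49152
~$ recast.express v=61 u_from=day u_to=s
:: 5270400
~$ almanac.lunge n=-34
:: 2241-03-23
~$ almanac.stepdays n=182
:: 2241-09-21

Answer: 2241-03-23


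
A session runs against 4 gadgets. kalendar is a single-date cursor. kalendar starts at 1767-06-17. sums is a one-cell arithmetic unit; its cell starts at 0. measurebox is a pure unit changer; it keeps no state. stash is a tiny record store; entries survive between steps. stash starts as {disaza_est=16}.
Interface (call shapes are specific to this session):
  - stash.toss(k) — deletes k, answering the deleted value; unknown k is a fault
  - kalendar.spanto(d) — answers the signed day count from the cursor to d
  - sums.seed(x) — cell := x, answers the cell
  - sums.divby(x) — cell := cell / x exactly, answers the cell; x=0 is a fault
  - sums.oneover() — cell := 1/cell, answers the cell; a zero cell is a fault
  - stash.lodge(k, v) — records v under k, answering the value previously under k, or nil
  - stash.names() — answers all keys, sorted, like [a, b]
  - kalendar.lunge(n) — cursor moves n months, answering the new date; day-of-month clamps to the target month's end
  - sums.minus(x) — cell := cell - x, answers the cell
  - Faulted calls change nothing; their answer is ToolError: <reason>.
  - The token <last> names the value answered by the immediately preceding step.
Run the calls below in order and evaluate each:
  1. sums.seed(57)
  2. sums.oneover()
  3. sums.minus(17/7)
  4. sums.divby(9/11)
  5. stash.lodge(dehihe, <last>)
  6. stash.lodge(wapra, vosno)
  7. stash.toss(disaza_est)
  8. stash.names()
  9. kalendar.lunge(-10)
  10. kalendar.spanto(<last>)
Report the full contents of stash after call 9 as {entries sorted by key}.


% sums.seed(x→57) -> 57
% sums.oneover() -> 1/57
% sums.minus(x→17/7) -> -962/399
% sums.divby(x→9/11) -> -10582/3591
% stash.lodge(k→dehihe, v→<last>) -> nil
% stash.lodge(k→wapra, v→vosno) -> nil
% stash.toss(k→disaza_est) -> 16
% stash.names() -> [dehihe, wapra]
% kalendar.lunge(n→-10) -> 1766-08-17
% kalendar.spanto(d→<last>) -> 0

Answer: {dehihe=-10582/3591, wapra=vosno}


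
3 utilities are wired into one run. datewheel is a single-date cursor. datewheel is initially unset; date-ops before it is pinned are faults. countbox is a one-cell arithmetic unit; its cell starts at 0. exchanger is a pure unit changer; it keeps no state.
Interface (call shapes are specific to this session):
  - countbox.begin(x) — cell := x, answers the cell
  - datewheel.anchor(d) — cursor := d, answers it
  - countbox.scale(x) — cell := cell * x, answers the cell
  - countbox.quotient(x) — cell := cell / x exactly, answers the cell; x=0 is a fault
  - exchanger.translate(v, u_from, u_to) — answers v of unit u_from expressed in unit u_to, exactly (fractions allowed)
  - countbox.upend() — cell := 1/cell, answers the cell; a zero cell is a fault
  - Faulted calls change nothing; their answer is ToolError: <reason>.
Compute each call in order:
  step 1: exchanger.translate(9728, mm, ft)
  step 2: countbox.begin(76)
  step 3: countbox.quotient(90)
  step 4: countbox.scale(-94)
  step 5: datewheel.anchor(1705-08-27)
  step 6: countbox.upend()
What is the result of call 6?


>> exchanger.translate(9728, mm, ft)
<< 12160/381
>> countbox.begin(76)
<< 76
>> countbox.quotient(90)
<< 38/45
>> countbox.scale(-94)
<< -3572/45
>> datewheel.anchor(1705-08-27)
<< 1705-08-27
>> countbox.upend()
<< -45/3572

Answer: -45/3572


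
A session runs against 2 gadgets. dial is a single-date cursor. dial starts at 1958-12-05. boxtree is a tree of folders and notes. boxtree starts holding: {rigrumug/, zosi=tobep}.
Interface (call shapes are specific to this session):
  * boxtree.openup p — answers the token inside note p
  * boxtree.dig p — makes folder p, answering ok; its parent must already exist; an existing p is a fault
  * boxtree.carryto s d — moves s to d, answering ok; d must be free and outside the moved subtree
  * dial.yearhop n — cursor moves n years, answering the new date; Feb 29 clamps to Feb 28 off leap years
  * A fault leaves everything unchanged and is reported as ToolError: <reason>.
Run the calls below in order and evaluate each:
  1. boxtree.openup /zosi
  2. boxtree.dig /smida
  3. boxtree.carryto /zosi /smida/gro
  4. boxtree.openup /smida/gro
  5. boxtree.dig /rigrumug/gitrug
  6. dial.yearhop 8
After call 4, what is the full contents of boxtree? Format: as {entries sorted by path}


Answer: {rigrumug/, smida/, smida/gro=tobep}

Derivation:
> openup p='/zosi'
  tobep
> dig p='/smida'
  ok
> carryto s='/zosi' d='/smida/gro'
  ok
> openup p='/smida/gro'
  tobep
> dig p='/rigrumug/gitrug'
  ok
> yearhop n='8'
  1966-12-05


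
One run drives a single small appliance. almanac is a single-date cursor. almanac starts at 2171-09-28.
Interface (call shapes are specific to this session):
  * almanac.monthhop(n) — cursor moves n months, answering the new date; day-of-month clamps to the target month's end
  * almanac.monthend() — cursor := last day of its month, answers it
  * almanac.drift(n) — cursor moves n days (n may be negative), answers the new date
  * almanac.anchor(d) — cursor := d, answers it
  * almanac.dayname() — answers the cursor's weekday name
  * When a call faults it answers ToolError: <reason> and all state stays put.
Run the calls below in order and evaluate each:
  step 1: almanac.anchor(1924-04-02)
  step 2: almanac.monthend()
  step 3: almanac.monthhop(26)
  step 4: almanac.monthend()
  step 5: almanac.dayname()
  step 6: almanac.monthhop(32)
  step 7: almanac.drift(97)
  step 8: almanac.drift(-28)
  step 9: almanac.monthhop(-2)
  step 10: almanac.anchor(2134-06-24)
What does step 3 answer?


Answer: 1926-06-30

Derivation:
>> almanac.anchor(1924-04-02)
<< 1924-04-02
>> almanac.monthend()
<< 1924-04-30
>> almanac.monthhop(26)
<< 1926-06-30
>> almanac.monthend()
<< 1926-06-30
>> almanac.dayname()
<< Wednesday
>> almanac.monthhop(32)
<< 1929-02-28
>> almanac.drift(97)
<< 1929-06-05
>> almanac.drift(-28)
<< 1929-05-08
>> almanac.monthhop(-2)
<< 1929-03-08
>> almanac.anchor(2134-06-24)
<< 2134-06-24


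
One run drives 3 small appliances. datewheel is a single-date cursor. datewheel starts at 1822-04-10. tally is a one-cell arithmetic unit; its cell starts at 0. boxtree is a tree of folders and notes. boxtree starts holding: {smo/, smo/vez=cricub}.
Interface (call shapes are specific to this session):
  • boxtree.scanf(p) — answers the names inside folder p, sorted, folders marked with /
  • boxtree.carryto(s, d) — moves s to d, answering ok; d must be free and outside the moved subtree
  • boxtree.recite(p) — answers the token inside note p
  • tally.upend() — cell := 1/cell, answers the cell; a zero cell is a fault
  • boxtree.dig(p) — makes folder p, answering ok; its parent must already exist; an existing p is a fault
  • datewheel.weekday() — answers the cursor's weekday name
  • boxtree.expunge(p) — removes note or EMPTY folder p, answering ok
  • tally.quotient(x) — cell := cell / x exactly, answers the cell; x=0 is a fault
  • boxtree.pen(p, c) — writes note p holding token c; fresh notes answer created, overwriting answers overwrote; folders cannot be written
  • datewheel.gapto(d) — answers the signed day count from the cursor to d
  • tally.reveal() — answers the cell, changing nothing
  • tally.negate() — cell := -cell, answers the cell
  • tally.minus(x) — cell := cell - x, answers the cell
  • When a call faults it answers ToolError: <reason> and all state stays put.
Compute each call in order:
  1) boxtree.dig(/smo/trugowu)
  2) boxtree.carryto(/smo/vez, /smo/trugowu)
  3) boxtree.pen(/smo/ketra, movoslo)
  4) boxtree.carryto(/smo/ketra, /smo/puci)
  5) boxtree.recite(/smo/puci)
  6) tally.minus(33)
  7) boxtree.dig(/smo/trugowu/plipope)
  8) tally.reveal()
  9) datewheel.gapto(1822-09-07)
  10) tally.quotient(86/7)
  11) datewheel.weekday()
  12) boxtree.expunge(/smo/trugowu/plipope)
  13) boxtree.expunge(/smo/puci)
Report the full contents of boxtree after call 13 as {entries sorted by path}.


Answer: {smo/, smo/trugowu/, smo/vez=cricub}

Derivation:
Step: dig[p→/smo/trugowu]
Result: ok
Step: carryto[s→/smo/vez; d→/smo/trugowu]
Result: ToolError: exists
Step: pen[p→/smo/ketra; c→movoslo]
Result: created
Step: carryto[s→/smo/ketra; d→/smo/puci]
Result: ok
Step: recite[p→/smo/puci]
Result: movoslo
Step: minus[x→33]
Result: -33
Step: dig[p→/smo/trugowu/plipope]
Result: ok
Step: reveal[]
Result: -33
Step: gapto[d→1822-09-07]
Result: 150
Step: quotient[x→86/7]
Result: -231/86
Step: weekday[]
Result: Wednesday
Step: expunge[p→/smo/trugowu/plipope]
Result: ok
Step: expunge[p→/smo/puci]
Result: ok


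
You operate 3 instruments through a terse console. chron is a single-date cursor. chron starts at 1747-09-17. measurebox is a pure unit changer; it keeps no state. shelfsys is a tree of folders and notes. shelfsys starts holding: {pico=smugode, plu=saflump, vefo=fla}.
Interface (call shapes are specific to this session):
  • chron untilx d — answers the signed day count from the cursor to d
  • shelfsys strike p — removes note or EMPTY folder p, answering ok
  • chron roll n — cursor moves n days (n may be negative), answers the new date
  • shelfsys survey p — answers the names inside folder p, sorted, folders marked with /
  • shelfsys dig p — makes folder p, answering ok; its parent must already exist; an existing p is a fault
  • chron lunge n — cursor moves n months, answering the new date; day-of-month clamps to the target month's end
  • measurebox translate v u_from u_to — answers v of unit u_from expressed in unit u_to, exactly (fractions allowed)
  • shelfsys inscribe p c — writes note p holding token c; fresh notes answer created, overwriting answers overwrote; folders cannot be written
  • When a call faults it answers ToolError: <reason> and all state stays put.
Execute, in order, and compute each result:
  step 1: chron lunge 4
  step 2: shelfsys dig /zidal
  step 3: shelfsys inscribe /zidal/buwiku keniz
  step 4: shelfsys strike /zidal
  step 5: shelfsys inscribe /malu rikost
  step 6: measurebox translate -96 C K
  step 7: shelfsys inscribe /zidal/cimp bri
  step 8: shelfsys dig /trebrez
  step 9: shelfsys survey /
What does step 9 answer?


Answer: [malu, pico, plu, trebrez/, vefo, zidal/]

Derivation:
// chron lunge(n=4) ~> 1748-01-17
// shelfsys dig(p=/zidal) ~> ok
// shelfsys inscribe(p=/zidal/buwiku, c=keniz) ~> created
// shelfsys strike(p=/zidal) ~> ToolError: not empty
// shelfsys inscribe(p=/malu, c=rikost) ~> created
// measurebox translate(v=-96, u_from=C, u_to=K) ~> 3543/20
// shelfsys inscribe(p=/zidal/cimp, c=bri) ~> created
// shelfsys dig(p=/trebrez) ~> ok
// shelfsys survey(p=/) ~> [malu, pico, plu, trebrez/, vefo, zidal/]


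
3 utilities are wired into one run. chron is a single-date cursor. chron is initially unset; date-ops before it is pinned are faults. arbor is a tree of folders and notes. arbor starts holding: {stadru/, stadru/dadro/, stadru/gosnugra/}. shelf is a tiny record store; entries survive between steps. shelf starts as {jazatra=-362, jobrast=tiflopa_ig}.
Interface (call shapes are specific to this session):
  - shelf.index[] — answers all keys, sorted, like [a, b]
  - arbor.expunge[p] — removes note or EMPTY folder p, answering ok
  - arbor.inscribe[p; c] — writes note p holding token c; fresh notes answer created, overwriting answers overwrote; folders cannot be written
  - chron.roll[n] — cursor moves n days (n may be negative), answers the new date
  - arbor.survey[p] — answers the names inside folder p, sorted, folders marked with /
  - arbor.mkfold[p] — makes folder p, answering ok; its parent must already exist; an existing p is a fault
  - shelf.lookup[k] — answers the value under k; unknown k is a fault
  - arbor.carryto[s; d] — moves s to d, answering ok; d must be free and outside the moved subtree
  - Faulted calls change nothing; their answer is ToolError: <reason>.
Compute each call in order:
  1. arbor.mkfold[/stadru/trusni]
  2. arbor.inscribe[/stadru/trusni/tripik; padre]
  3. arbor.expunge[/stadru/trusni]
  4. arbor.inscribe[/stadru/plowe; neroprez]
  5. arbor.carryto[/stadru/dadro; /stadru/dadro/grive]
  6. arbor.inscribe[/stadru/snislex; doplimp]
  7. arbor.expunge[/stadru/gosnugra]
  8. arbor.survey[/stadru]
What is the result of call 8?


Then mkfold(p='/stadru/trusni'), and see ok.
Calling inscribe(p='/stadru/trusni/tripik', c='padre'), yielding created.
I use expunge(p='/stadru/trusni'), giving ToolError: not empty.
I run inscribe(p='/stadru/plowe', c='neroprez'), and get created.
I invoke carryto(s='/stadru/dadro', d='/stadru/dadro/grive'), which returns ToolError: into itself.
I use inscribe(p='/stadru/snislex', c='doplimp'), and see created.
I run expunge(p='/stadru/gosnugra'), — result: ok.
Next I call survey(p='/stadru'), — result: [dadro/, plowe, snislex, trusni/].

Answer: [dadro/, plowe, snislex, trusni/]


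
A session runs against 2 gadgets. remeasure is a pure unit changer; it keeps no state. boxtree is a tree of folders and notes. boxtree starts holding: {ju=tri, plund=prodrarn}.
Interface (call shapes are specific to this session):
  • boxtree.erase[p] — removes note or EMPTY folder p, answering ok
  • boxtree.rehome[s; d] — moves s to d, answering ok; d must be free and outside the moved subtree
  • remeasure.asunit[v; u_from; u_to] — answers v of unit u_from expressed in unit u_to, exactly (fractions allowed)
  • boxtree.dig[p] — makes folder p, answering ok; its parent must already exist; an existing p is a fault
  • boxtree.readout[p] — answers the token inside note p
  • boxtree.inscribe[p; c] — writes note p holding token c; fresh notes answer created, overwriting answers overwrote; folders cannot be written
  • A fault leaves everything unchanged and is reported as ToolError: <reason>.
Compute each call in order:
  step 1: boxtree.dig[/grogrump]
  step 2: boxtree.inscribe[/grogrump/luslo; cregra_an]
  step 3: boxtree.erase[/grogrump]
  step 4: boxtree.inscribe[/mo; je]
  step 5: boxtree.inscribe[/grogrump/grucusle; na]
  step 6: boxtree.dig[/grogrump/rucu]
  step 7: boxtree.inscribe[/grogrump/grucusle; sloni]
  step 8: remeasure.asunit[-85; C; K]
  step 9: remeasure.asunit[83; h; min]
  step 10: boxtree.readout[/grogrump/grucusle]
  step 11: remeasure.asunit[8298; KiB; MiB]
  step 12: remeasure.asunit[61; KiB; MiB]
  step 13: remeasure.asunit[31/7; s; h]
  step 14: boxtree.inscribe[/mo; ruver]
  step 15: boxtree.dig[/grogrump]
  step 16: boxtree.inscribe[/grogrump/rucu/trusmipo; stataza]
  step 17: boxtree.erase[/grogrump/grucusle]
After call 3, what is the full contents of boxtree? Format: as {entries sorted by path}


Answer: {grogrump/, grogrump/luslo=cregra_an, ju=tri, plund=prodrarn}

Derivation:
CALL boxtree.dig[p→/grogrump]
RET  ok
CALL boxtree.inscribe[p→/grogrump/luslo; c→cregra_an]
RET  created
CALL boxtree.erase[p→/grogrump]
RET  ToolError: not empty
CALL boxtree.inscribe[p→/mo; c→je]
RET  created
CALL boxtree.inscribe[p→/grogrump/grucusle; c→na]
RET  created
CALL boxtree.dig[p→/grogrump/rucu]
RET  ok
CALL boxtree.inscribe[p→/grogrump/grucusle; c→sloni]
RET  overwrote
CALL remeasure.asunit[v→-85; u_from→C; u_to→K]
RET  3763/20
CALL remeasure.asunit[v→83; u_from→h; u_to→min]
RET  4980
CALL boxtree.readout[p→/grogrump/grucusle]
RET  sloni
CALL remeasure.asunit[v→8298; u_from→KiB; u_to→MiB]
RET  4149/512
CALL remeasure.asunit[v→61; u_from→KiB; u_to→MiB]
RET  61/1024
CALL remeasure.asunit[v→31/7; u_from→s; u_to→h]
RET  31/25200
CALL boxtree.inscribe[p→/mo; c→ruver]
RET  overwrote
CALL boxtree.dig[p→/grogrump]
RET  ToolError: exists
CALL boxtree.inscribe[p→/grogrump/rucu/trusmipo; c→stataza]
RET  created
CALL boxtree.erase[p→/grogrump/grucusle]
RET  ok


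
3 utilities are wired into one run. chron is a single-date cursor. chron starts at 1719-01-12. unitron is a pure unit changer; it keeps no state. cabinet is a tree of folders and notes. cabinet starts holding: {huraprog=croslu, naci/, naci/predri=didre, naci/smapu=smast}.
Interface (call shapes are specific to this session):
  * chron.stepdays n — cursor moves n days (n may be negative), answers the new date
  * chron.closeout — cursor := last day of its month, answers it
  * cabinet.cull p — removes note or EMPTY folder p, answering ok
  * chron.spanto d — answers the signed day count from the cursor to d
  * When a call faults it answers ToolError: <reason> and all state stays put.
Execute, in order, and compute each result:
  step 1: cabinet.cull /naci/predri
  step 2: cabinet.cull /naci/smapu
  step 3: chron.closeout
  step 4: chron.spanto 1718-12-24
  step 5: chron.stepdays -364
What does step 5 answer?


Answer: 1718-02-01

Derivation:
% cabinet.cull(p: /naci/predri) == ok
% cabinet.cull(p: /naci/smapu) == ok
% chron.closeout() == 1719-01-31
% chron.spanto(d: 1718-12-24) == -38
% chron.stepdays(n: -364) == 1718-02-01


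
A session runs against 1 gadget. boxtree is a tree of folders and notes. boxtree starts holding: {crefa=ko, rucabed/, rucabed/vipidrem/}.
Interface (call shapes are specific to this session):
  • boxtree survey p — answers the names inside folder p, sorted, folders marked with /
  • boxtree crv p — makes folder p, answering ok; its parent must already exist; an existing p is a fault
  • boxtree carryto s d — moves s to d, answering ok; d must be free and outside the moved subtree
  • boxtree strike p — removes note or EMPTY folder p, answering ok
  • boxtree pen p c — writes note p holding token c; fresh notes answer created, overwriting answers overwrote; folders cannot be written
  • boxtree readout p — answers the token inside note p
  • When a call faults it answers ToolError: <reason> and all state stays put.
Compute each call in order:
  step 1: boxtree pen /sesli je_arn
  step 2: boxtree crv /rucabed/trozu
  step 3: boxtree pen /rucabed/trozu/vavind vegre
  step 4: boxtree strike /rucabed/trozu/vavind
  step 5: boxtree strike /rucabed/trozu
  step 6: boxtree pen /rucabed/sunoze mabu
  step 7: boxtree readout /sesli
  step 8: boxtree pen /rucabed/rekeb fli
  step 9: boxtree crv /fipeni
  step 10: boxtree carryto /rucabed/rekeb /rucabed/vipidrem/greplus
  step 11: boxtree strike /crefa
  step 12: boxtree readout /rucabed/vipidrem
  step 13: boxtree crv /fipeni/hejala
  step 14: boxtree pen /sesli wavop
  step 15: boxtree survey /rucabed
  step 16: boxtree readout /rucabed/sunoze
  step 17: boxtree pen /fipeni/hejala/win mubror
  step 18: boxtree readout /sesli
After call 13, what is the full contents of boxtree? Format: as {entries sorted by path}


Then boxtree pen with p='/sesli', c='je_arn', and get created.
Now I run boxtree crv with p='/rucabed/trozu', and see ok.
I use boxtree pen with p='/rucabed/trozu/vavind', c='vegre', giving created.
Now I run boxtree strike with p='/rucabed/trozu/vavind', and observe ok.
I use boxtree strike with p='/rucabed/trozu', giving ok.
Invoking boxtree pen with p='/rucabed/sunoze', c='mabu', → created.
I try boxtree readout with p='/sesli', which returns je_arn.
I call boxtree pen with p='/rucabed/rekeb', c='fli': created.
I run boxtree crv with p='/fipeni', and get ok.
I run boxtree carryto with s='/rucabed/rekeb', d='/rucabed/vipidrem/greplus', and see ok.
I call boxtree strike with p='/crefa', and get ok.
I try boxtree readout with p='/rucabed/vipidrem', → ToolError: is a directory.
I try boxtree crv with p='/fipeni/hejala', yielding ok.
I call boxtree pen with p='/sesli', c='wavop', and get overwrote.
I use boxtree survey with p='/rucabed', giving [sunoze, vipidrem/].
Now I run boxtree readout with p='/rucabed/sunoze', → mabu.
Using boxtree pen with p='/fipeni/hejala/win', c='mubror', yielding created.
Now I run boxtree readout with p='/sesli', which returns wavop.

Answer: {fipeni/, fipeni/hejala/, rucabed/, rucabed/sunoze=mabu, rucabed/vipidrem/, rucabed/vipidrem/greplus=fli, sesli=je_arn}
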